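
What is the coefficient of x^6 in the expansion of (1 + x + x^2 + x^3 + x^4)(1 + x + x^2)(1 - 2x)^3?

1

(1 + x + x^2 + x^3 + x^4) has coefficients 1,1,1,1,1 for degrees 0…4.
(1 + x + x^2) has coefficients 1,1,1,0,0,0,0 for degrees 0…6.
Finally multiplying by (1 - 2x)^3, the product of all factors after the first has coefficients 1,-5,7,-2,4,-8,0 for degrees 0…6.
[x^6] = 1·0 + 1·(-8) + 1·4 + 1·(-2) + 1·7 = 1.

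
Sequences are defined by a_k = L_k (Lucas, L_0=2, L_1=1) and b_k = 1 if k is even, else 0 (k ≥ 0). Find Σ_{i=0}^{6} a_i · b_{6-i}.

This is [x^6] in the product of the two ordinary generating functions.
Σ = 2·1 + 1·0 + 3·1 + 4·0 + 7·1 + 11·0 + 18·1 = 30.

30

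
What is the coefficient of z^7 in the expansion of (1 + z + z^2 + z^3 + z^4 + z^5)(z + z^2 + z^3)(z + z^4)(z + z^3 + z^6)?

8

(1 + z + z^2 + z^3 + z^4 + z^5) has coefficients 1,1,1,1,1,1 for degrees 0…5.
(z + z^2 + z^3) has coefficients 0,1,1,1,0,0,0,0 for degrees 0…7.
Multiplying by (z + z^4) gives running coefficients 0,0,1,1,1,1,1,1 for degrees 0…7.
Finally multiplying by (z + z^3 + z^6), the product of all factors after the first has coefficients 0,0,0,1,1,2,2,2 for degrees 0…7.
[z^7] = 1·2 + 1·2 + 1·2 + 1·1 + 1·1 + 1·0 = 8.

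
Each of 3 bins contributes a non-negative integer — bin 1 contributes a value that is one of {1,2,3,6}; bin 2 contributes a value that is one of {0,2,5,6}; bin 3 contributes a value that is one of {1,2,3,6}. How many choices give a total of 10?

The generating function for the choices is (y + y^2 + y^3 + y^6)·(1 + y^2 + y^5 + y^6)·(y + y^2 + y^3 + y^6); the count is [y^10].
(y + y^2 + y^3 + y^6) has coefficients 0,1,1,1,0,0,1 for degrees 0…6.
(1 + y^2 + y^5 + y^6) has coefficients 1,0,1,0,0,1,1,0,0,0,0 for degrees 0…10.
Finally multiplying by (y + y^2 + y^3 + y^6), the product of all factors after the first has coefficients 0,1,1,2,1,1,2,2,3,1,0 for degrees 0…10.
[y^10] = 1·1 + 1·3 + 1·2 + 1·1 = 7.

7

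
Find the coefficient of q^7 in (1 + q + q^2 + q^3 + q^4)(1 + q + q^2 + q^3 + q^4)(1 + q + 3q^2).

(1 + q + q^2 + q^3 + q^4) has coefficients 1,1,1,1,1 for degrees 0…4.
(1 + q + q^2 + q^3 + q^4) has coefficients 1,1,1,1,1,0,0,0 for degrees 0…7.
Finally multiplying by (1 + q + 3q^2), the product of all factors after the first has coefficients 1,2,5,5,5,4,3,0 for degrees 0…7.
[q^7] = 1·0 + 1·3 + 1·4 + 1·5 + 1·5 = 17.

17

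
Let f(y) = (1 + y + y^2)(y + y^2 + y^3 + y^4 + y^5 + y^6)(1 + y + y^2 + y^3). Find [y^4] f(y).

9

(1 + y + y^2) has coefficients 1,1,1 for degrees 0…2.
(y + y^2 + y^3 + y^4 + y^5 + y^6) has coefficients 0,1,1,1,1 for degrees 0…4.
Finally multiplying by (1 + y + y^2 + y^3), the product of all factors after the first has coefficients 0,1,2,3,4 for degrees 0…4.
[y^4] = 1·4 + 1·3 + 1·2 = 9.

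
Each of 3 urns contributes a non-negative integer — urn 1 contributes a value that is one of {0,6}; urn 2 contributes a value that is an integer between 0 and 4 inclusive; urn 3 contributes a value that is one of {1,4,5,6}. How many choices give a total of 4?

The generating function for the choices is (1 + x^6)·(1 + x + x^2 + x^3 + x^4)·(x + x^4 + x^5 + x^6); the count is [x^4].
(1 + x^6) has coefficients 1,0,0,0,0 for degrees 0…4.
(1 + x + x^2 + x^3 + x^4) has coefficients 1,1,1,1,1 for degrees 0…4.
Finally multiplying by (x + x^4 + x^5 + x^6), the product of all factors after the first has coefficients 0,1,1,1,2 for degrees 0…4.
[x^4] = 1·2 = 2.

2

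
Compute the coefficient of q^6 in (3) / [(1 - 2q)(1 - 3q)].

Partial fractions give a closed form: a_n = (-6)·2^n + (9)·3^n.
At n = 6: a_6 = 6177.

6177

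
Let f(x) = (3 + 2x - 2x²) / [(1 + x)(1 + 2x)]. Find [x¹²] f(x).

The denominator gives the recurrence a_n = −3a_(n−1) − 2a_(n−2) for n ≥ 3; the numerator fixes a_0 = 3, a_1 = -7, a_2 = 13.
Iterating: 3, -7, 13, -25, 49, -97, 193, -385, 769, -1537, 3073, -6145, 12289, so a_12 = 12289.

12289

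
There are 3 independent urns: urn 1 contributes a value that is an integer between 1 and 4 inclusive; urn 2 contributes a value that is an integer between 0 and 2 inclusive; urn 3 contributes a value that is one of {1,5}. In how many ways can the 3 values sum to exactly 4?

3

The generating function for the choices is (x + x² + x³ + x⁴)·(1 + x + x²)·(x + x⁵); the count is [x⁴].
(x + x² + x³ + x⁴) has coefficients 0,1,1,1,1 for degrees 0…4.
(1 + x + x²) has coefficients 1,1,1,0,0 for degrees 0…4.
Finally multiplying by (x + x⁵), the product of all factors after the first has coefficients 0,1,1,1,0 for degrees 0…4.
[x⁴] = 1·1 + 1·1 + 1·1 + 1·0 = 3.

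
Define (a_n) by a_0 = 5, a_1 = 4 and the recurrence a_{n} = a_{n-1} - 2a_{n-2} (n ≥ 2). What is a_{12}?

-50

The ordinary generating function has denominator 1 - q + 2q^2.
Iterating the recurrence: a_0,…,a_{12} = 5, 4, -6, -14, -2, 26, 30, -22, -82, -38, 126, 202, -50.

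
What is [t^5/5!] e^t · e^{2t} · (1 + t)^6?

27693

The EGF product rule gives c_5 = Σ_{k_1+k_2+k_3=5} C(5; k_1,k_2,k_3) · ∏ g_i(k_i), where e^t gives (1)^k; e^{2t} gives (2)^k; (1+t)^6 gives the falling factorial (6)_k.
g_1(k) for k = 0…5: 1, 1, 1, 1, 1, 1.
g_2(k) for k = 0…5: 1, 2, 4, 8, 16, 32.
g_3(k) for k = 0…5: 1, 6, 30, 120, 360, 720.
First combine the last two factors: h(k) = Σ_j C(k,j)·g_2(j)·g_3(k−j) for k = 0…5: 1, 8, 58, 380, 2248, 12032.
c_5 = Σ_k C(5,k)·g_1(k)·h(5−k) = 1·1·12032 + 5·1·2248 + 10·1·380 + 10·1·58 + 5·1·8 + 1·1·1 = 12032 + 11240 + 3800 + 580 + 40 + 1 = 27693.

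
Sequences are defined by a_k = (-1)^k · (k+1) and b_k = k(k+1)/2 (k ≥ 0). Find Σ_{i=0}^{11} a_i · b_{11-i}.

21

The convolution is the t^11 coefficient of A(t)B(t).
Σ = 1·66 − 2·55 + 3·45 − 4·36 + 5·28 − 6·21 + 7·15 − 8·10 + 9·6 − 10·3 + 11·1 − 12·0 = 21.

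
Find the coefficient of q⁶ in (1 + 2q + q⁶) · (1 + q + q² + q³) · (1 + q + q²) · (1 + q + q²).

(1 + 2q + q⁶) has coefficients 1,2,0,0,0,0,1 for degrees 0…6.
(1 + q + q² + q³) has coefficients 1,1,1,1,0,0,0 for degrees 0…6.
Multiplying by (1 + q + q²) gives running coefficients 1,2,3,3,2,1,0 for degrees 0…6.
Finally multiplying by (1 + q + q²), the product of all factors after the first has coefficients 1,3,6,8,8,6,3 for degrees 0…6.
[q⁶] = 1·3 + 2·6 + 1·1 = 16.

16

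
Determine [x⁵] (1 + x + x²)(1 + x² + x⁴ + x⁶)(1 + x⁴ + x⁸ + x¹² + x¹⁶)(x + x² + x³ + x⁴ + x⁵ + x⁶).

8

(1 + x + x²) has coefficients 1,1,1 for degrees 0…2.
(1 + x² + x⁴ + x⁶) has coefficients 1,0,1,0,1,0 for degrees 0…5.
Multiplying by (1 + x⁴ + x⁸ + x¹² + x¹⁶) gives running coefficients 1,0,1,0,2,0 for degrees 0…5.
Finally multiplying by (x + x² + x³ + x⁴ + x⁵ + x⁶), the product of all factors after the first has coefficients 0,1,1,2,2,4 for degrees 0…5.
[x⁵] = 1·4 + 1·2 + 1·2 = 8.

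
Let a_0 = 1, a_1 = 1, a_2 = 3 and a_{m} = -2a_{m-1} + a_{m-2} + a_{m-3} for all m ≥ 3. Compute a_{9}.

The ordinary generating function has denominator 1 + 2t - t^2 - t^3.
Iterating the recurrence: a_0,…,a_{9} = 1, 1, 3, -4, 12, -25, 58, -129, 291, -653.

-653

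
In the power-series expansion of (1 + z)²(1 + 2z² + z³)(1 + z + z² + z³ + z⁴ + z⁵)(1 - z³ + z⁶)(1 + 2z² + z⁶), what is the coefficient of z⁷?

24

(1 + z)² has coefficients 1,2,1 for degrees 0…2.
(1 + 2z² + z³) has coefficients 1,0,2,1,0,0,0,0 for degrees 0…7.
Multiplying by (1 + z + z² + z³ + z⁴ + z⁵) gives running coefficients 1,1,3,4,4,4,3,3 for degrees 0…7.
Multiplying by (1 - z³ + z⁶) gives running coefficients 1,1,3,3,3,1,0,0 for degrees 0…7.
Finally multiplying by (1 + 2z² + z⁶), the product of all factors after the first has coefficients 1,1,5,5,9,7,7,3 for degrees 0…7.
[z⁷] = 1·3 + 2·7 + 1·7 = 24.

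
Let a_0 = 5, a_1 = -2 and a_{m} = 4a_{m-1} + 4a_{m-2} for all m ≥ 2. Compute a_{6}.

The ordinary generating function has denominator 1 - 4x - 4x^2.
Iterating the recurrence: a_0,…,a_{6} = 5, -2, 12, 40, 208, 992, 4800.

4800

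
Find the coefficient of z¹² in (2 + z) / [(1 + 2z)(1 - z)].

4097

Partial fractions give a closed form: a_n = (1)·(-2)^n + (1)·1^n.
At n = 12: a_12 = 4097.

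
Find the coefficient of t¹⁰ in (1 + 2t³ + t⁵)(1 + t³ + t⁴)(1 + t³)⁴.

(1 + 2t³ + t⁵) has coefficients 1,0,0,2,0,1 for degrees 0…5.
(1 + t³ + t⁴) has coefficients 1,0,0,1,1,0,0,0,0,0,0 for degrees 0…10.
Finally multiplying by (1 + t³)⁴, the product of all factors after the first has coefficients 1,0,0,5,1,0,10,4,0,10,6 for degrees 0…10.
[t¹⁰] = 1·6 + 2·4 + 1·0 = 14.

14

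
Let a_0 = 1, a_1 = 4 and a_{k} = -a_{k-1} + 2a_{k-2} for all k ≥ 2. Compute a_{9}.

514

The ordinary generating function has denominator 1 + z - 2z^2.
Iterating the recurrence: a_0,…,a_{9} = 1, 4, -2, 10, -14, 34, -62, 130, -254, 514.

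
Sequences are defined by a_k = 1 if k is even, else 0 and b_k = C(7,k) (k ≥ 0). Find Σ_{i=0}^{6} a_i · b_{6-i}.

This is [x^6] in the product of the two ordinary generating functions.
Σ = 1·7 + 0·21 + 1·35 + 0·35 + 1·21 + 0·7 + 1·1 = 64.

64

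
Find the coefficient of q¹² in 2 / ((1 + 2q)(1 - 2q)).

8192

The denominator gives the recurrence a_n = 4a_(n−2) for n ≥ 2; the numerator fixes a_0 = 2, a_1 = 0.
Iterating: 2, 0, 8, 0, 32, 0, 128, 0, 512, 0, 2048, 0, 8192, so a_12 = 8192.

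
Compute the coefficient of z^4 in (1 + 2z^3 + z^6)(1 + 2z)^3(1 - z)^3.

(1 + 2z^3 + z^6) has coefficients 1,0,0,2,0 for degrees 0…4.
(1 + 2z)^3 has coefficients 1,6,12,8,0 for degrees 0…4.
Finally multiplying by (1 - z)^3, the product of all factors after the first has coefficients 1,3,-3,-11,6 for degrees 0…4.
[z^4] = 1·6 + 2·3 = 12.

12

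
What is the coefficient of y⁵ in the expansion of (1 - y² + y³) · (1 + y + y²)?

1

(1 - y² + y³) has coefficients 1,0,-1,1 for degrees 0…3.
(1 + y + y²) has coefficients 1,1,1,0,0,0 for degrees 0…5.
[y⁵] = 1·0 − 1·0 + 1·1 = 1.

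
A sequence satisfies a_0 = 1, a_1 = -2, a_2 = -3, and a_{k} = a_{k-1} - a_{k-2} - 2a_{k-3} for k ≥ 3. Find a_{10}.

-12

The ordinary generating function has denominator 1 - z + z^2 + 2z^3.
Iterating the recurrence: a_0,…,a_{10} = 1, -2, -3, -3, 4, 13, 15, -6, -47, -71, -12.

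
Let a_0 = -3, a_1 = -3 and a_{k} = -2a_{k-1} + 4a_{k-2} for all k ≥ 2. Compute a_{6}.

The ordinary generating function has denominator 1 + 2y - 4y^2.
Iterating the recurrence: a_0,…,a_{6} = -3, -3, -6, 0, -24, 48, -192.

-192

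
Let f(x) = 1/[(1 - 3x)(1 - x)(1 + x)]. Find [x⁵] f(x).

273

The denominator gives the recurrence a_n = 3a_(n−1) + a_(n−2) − 3a_(n−3) for n ≥ 3; the numerator fixes a_0 = 1, a_1 = 3, a_2 = 10.
Iterating: 1, 3, 10, 30, 91, 273, so a_5 = 273.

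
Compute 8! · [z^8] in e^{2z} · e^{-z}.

The EGF product rule gives c_8 = Σ_{k_1+k_2=8} C(8; k_1,k_2) · ∏ g_i(k_i), where e^{2z} gives (2)^k; e^{-z} gives (-1)^k.
g_1(k) for k = 0…8: 1, 2, 4, 8, 16, 32, 64, 128, 256.
g_2(k) for k = 0…8: 1, -1, 1, -1, 1, -1, 1, -1, 1.
c_8 = Σ_k C(8,k)·g_1(k)·g_2(8−k) = 1·1·1 + 8·2·(-1) + 28·4·1 + 56·8·(-1) + 70·16·1 + 56·32·(-1) + 28·64·1 + 8·128·(-1) + 1·256·1 = 1 − 16 + 112 − 448 + 1120 − 1792 + 1792 − 1024 + 256 = 1.

1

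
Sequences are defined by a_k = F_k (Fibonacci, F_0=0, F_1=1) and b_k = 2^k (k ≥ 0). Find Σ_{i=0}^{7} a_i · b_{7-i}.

201

Write out a_i and b_{7-i} for i = 0,…,7 and sum the products.
Σ = 0·128 + 1·64 + 1·32 + 2·16 + 3·8 + 5·4 + 8·2 + 13·1 = 201.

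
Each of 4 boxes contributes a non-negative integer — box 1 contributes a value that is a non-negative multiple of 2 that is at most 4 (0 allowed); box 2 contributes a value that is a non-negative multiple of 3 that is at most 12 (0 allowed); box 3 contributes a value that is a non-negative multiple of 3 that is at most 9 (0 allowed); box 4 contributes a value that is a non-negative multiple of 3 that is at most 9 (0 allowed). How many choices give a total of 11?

10

The generating function for the choices is (1 + t² + t⁴)·(1 + t³ + t⁶ + t⁹ + t¹²)·(1 + t³ + t⁶ + t⁹)·(1 + t³ + t⁶ + t⁹); the count is [t¹¹].
(1 + t² + t⁴) has coefficients 1,0,1,0,1 for degrees 0…4.
(1 + t³ + t⁶ + t⁹ + t¹²) has coefficients 1,0,0,1,0,0,1,0,0,1,0,0 for degrees 0…11.
Multiplying by (1 + t³ + t⁶ + t⁹) gives running coefficients 1,0,0,2,0,0,3,0,0,4,0,0 for degrees 0…11.
Finally multiplying by (1 + t³ + t⁶ + t⁹), the product of all factors after the first has coefficients 1,0,0,3,0,0,6,0,0,10,0,0 for degrees 0…11.
[t¹¹] = 1·0 + 1·10 + 1·0 = 10.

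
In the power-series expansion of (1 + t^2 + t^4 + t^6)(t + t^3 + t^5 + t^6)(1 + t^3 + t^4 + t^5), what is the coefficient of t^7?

(1 + t^2 + t^4 + t^6) has coefficients 1,0,1,0,1,0,1 for degrees 0…6.
(t + t^3 + t^5 + t^6) has coefficients 0,1,0,1,0,1,1,0 for degrees 0…7.
Finally multiplying by (1 + t^3 + t^4 + t^5), the product of all factors after the first has coefficients 0,1,0,1,1,2,3,1 for degrees 0…7.
[t^7] = 1·1 + 1·2 + 1·1 + 1·1 = 5.

5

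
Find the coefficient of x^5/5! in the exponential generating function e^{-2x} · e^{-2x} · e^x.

-243

The EGF product rule gives c_5 = Σ_{k_1+k_2+k_3=5} C(5; k_1,k_2,k_3) · ∏ g_i(k_i), where e^{-2x} gives (-2)^k; e^{-2x} gives (-2)^k; e^x gives (1)^k.
g_1(k) for k = 0…5: 1, -2, 4, -8, 16, -32.
g_2(k) for k = 0…5: 1, -2, 4, -8, 16, -32.
g_3(k) for k = 0…5: 1, 1, 1, 1, 1, 1.
First combine the last two factors: h(k) = Σ_j C(k,j)·g_2(j)·g_3(k−j) for k = 0…5: 1, -1, 1, -1, 1, -1.
c_5 = Σ_k C(5,k)·g_1(k)·h(5−k) = 1·1·(-1) + 5·(-2)·1 + 10·4·(-1) + 10·(-8)·1 + 5·16·(-1) + 1·(-32)·1 = −1 − 10 − 40 − 80 − 80 − 32 = -243.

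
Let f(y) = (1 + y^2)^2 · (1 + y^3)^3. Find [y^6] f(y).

3

(1 + y^2)^2 has coefficients 1,0,2,0,1 for degrees 0…4.
(1 + y^3)^3 has coefficients 1,0,0,3,0,0,3 for degrees 0…6.
[y^6] = 1·3 + 2·0 + 1·0 = 3.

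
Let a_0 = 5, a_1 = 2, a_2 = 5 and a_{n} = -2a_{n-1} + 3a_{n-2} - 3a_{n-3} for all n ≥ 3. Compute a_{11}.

The ordinary generating function has denominator 1 + 2y - 3y^2 + 3y^3.
Iterating the recurrence: a_0,…,a_{11} = 5, 2, 5, -19, 47, -166, 530, -1699, 5486, -17659, 56873, -183181.

-183181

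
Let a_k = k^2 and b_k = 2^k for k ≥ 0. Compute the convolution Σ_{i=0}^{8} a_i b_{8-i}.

1434

Write out a_i and b_{8-i} for i = 0,…,8 and sum the products.
Σ = 0·256 + 1·128 + 4·64 + 9·32 + 16·16 + 25·8 + 36·4 + 49·2 + 64·1 = 1434.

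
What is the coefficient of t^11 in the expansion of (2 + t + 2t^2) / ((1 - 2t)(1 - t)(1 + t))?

Partial fractions give a closed form: a_n = (4)·2^n + (-5/2)·1^n + (1/2)·(-1)^n.
At n = 11: a_11 = 8189.

8189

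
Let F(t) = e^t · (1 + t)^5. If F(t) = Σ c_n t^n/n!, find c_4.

The EGF product rule gives c_4 = Σ_{k_1+k_2=4} C(4; k_1,k_2) · ∏ g_i(k_i), where e^t gives (1)^k; (1+t)^5 gives the falling factorial (5)_k.
g_1(k) for k = 0…4: 1, 1, 1, 1, 1.
g_2(k) for k = 0…4: 1, 5, 20, 60, 120.
c_4 = Σ_k C(4,k)·g_1(k)·g_2(4−k) = 1·1·120 + 4·1·60 + 6·1·20 + 4·1·5 + 1·1·1 = 120 + 240 + 120 + 20 + 1 = 501.

501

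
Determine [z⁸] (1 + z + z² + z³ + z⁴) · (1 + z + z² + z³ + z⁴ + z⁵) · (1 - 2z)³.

(1 + z + z² + z³ + z⁴) has coefficients 1,1,1,1,1 for degrees 0…4.
(1 + z + z² + z³ + z⁴ + z⁵) has coefficients 1,1,1,1,1,1,0,0,0 for degrees 0…8.
Finally multiplying by (1 - 2z)³, the product of all factors after the first has coefficients 1,-5,7,-1,-1,-1,-2,4,-8 for degrees 0…8.
[z⁸] = 1·(-8) + 1·4 + 1·(-2) + 1·(-1) + 1·(-1) = -8.

-8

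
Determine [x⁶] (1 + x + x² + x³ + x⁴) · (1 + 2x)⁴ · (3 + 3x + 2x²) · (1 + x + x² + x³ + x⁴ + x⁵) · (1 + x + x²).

4772

(1 + x + x² + x³ + x⁴) has coefficients 1,1,1,1,1 for degrees 0…4.
(1 + 2x)⁴ has coefficients 1,8,24,32,16,0,0 for degrees 0…6.
Multiplying by (3 + 3x + 2x²) gives running coefficients 3,27,98,184,192,112,32 for degrees 0…6.
Multiplying by (1 + x + x² + x³ + x⁴ + x⁵) gives running coefficients 3,30,128,312,504,616,645 for degrees 0…6.
Finally multiplying by (1 + x + x²), the product of all factors after the first has coefficients 3,33,161,470,944,1432,1765 for degrees 0…6.
[x⁶] = 1·1765 + 1·1432 + 1·944 + 1·470 + 1·161 = 4772.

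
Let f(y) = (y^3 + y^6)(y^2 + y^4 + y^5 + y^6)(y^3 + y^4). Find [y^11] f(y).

3

(y^3 + y^6) has coefficients 0,0,0,1,0,0,1 for degrees 0…6.
(y^2 + y^4 + y^5 + y^6) has coefficients 0,0,1,0,1,1,1,0,0,0,0,0 for degrees 0…11.
Finally multiplying by (y^3 + y^4), the product of all factors after the first has coefficients 0,0,0,0,0,1,1,1,2,2,1,0 for degrees 0…11.
[y^11] = 1·2 + 1·1 = 3.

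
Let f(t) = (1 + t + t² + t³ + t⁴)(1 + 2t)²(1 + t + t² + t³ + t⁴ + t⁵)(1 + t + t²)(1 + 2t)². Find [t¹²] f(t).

(1 + t + t² + t³ + t⁴) has coefficients 1,1,1,1,1 for degrees 0…4.
(1 + 2t)² has coefficients 1,4,4,0,0,0,0,0,0,0,0,0,0 for degrees 0…12.
Multiplying by (1 + t + t² + t³ + t⁴ + t⁵) gives running coefficients 1,5,9,9,9,9,8,4,0,0,0,0,0 for degrees 0…12.
Multiplying by (1 + t + t²) gives running coefficients 1,6,15,23,27,27,26,21,12,4,0,0,0 for degrees 0…12.
Finally multiplying by (1 + 2t)², the product of all factors after the first has coefficients 1,10,43,107,179,227,242,233,200,136,64,16,0 for degrees 0…12.
[t¹²] = 1·0 + 1·16 + 1·64 + 1·136 + 1·200 = 416.

416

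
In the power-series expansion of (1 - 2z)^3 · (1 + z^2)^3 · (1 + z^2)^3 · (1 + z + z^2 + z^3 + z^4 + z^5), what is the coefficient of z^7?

(1 - 2z)^3 has coefficients 1,-6,12,-8 for degrees 0…3.
(1 + z^2)^3 has coefficients 1,0,3,0,3,0,1,0 for degrees 0…7.
Multiplying by (1 + z^2)^3 gives running coefficients 1,0,6,0,15,0,20,0 for degrees 0…7.
Finally multiplying by (1 + z + z^2 + z^3 + z^4 + z^5), the product of all factors after the first has coefficients 1,1,7,7,22,22,41,41 for degrees 0…7.
[z^7] = 1·41 − 6·41 + 12·22 − 8·22 = -117.

-117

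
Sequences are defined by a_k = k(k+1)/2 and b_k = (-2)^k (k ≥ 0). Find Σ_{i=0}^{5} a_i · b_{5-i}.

Write out a_i and b_{5-i} for i = 0,…,5 and sum the products.
Σ = 0·(-32) + 1·16 + 3·(-8) + 6·4 + 10·(-2) + 15·1 = 11.

11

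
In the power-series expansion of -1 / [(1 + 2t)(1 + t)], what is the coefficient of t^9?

The denominator gives the recurrence a_n = −3a_(n−1) − 2a_(n−2) for n ≥ 2; the numerator fixes a_0 = -1, a_1 = 3.
Iterating: -1, 3, -7, 15, -31, 63, -127, 255, -511, 1023, so a_9 = 1023.

1023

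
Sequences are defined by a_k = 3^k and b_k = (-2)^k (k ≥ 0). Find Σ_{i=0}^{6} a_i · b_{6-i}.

463

Write out a_i and b_{6-i} for i = 0,…,6 and sum the products.
Σ = 1·64 + 3·(-32) + 9·16 + 27·(-8) + 81·4 + 243·(-2) + 729·1 = 463.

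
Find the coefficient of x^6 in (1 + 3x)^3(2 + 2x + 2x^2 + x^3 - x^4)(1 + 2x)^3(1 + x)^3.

18097

(1 + 3x)^3 has coefficients 1,9,27,27 for degrees 0…3.
(2 + 2x + 2x^2 + x^3 - x^4) has coefficients 2,2,2,1,-1,0,0 for degrees 0…6.
Multiplying by (1 + 2x)^3 gives running coefficients 2,14,38,53,45,22,-4 for degrees 0…6.
Finally multiplying by (1 + x)^3, the product of all factors after the first has coefficients 2,20,86,211,332,354,250 for degrees 0…6.
[x^6] = 1·250 + 9·354 + 27·332 + 27·211 = 18097.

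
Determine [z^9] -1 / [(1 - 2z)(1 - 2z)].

-5120

The denominator gives the recurrence a_n = 4a_(n−1) − 4a_(n−2) for n ≥ 2; the numerator fixes a_0 = -1, a_1 = -4.
Iterating: -1, -4, -12, -32, -80, -192, -448, -1024, -2304, -5120, so a_9 = -5120.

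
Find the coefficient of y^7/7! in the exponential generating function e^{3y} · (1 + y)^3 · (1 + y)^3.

The EGF product rule gives c_7 = Σ_{k_1+k_2+k_3=7} C(7; k_1,k_2,k_3) · ∏ g_i(k_i), where e^{3y} gives (3)^k; (1+y)^3 gives the falling factorial (3)_k; (1+y)^3 gives the falling factorial (3)_k.
g_1(k) for k = 0…7: 1, 3, 9, 27, 81, 243, 729, 2187.
g_2(k) for k = 0…7: 1, 3, 6, 6, 0, 0, 0, 0.
g_3(k) for k = 0…7: 1, 3, 6, 6, 0, 0, 0, 0.
First combine the last two factors: h(k) = Σ_j C(k,j)·g_2(j)·g_3(k−j) for k = 0…7: 1, 6, 30, 120, 360, 720, 720, 0.
c_7 = Σ_k C(7,k)·g_1(k)·h(7−k) = 7·3·720 + 21·9·720 + 35·27·360 + 35·81·120 + 21·243·30 + 7·729·6 + 1·2187·1 = 15120 + 136080 + 340200 + 340200 + 153090 + 30618 + 2187 = 1017495.

1017495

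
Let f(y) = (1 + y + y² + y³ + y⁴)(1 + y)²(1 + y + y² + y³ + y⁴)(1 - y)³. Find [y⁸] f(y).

2

(1 + y + y² + y³ + y⁴) has coefficients 1,1,1,1,1 for degrees 0…4.
(1 + y)² has coefficients 1,2,1,0,0,0,0,0,0 for degrees 0…8.
Multiplying by (1 + y + y² + y³ + y⁴) gives running coefficients 1,3,4,4,4,3,1,0,0 for degrees 0…8.
Finally multiplying by (1 - y)³, the product of all factors after the first has coefficients 1,0,-2,0,1,-1,0,2,0 for degrees 0…8.
[y⁸] = 1·0 + 1·2 + 1·0 + 1·(-1) + 1·1 = 2.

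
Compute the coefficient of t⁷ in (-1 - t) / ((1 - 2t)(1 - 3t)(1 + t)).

-6305

Partial fractions give a closed form: a_n = (2)·2^n + (-3)·3^n.
At n = 7: a_7 = -6305.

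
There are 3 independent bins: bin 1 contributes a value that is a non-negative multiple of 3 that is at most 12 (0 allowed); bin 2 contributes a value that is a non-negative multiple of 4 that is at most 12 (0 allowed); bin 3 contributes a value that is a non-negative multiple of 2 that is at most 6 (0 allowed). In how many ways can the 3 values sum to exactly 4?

2

The generating function for the choices is (1 + z³ + z⁶ + z⁹ + z¹²)·(1 + z⁴ + z⁸ + z¹²)·(1 + z² + z⁴ + z⁶); the count is [z⁴].
(1 + z³ + z⁶ + z⁹ + z¹²) has coefficients 1,0,0,1,0 for degrees 0…4.
(1 + z⁴ + z⁸ + z¹²) has coefficients 1,0,0,0,1 for degrees 0…4.
Finally multiplying by (1 + z² + z⁴ + z⁶), the product of all factors after the first has coefficients 1,0,1,0,2 for degrees 0…4.
[z⁴] = 1·2 + 1·0 = 2.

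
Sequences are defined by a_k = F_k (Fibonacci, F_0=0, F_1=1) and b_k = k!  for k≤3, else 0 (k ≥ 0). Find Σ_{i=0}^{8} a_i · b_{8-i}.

80

This is [x^8] in the product of the two ordinary generating functions.
Σ = 0·0 + 1·0 + 1·0 + 2·0 + 3·0 + 5·6 + 8·2 + 13·1 + 21·1 = 80.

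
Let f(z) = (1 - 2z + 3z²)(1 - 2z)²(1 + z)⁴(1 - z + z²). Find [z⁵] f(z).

-9

(1 - 2z + 3z²) has coefficients 1,-2,3 for degrees 0…2.
(1 - 2z)² has coefficients 1,-4,4,0,0,0 for degrees 0…5.
Multiplying by (1 + z)⁴ gives running coefficients 1,0,-6,-4,9,12 for degrees 0…5.
Finally multiplying by (1 - z + z²), the product of all factors after the first has coefficients 1,-1,-5,2,7,-1 for degrees 0…5.
[z⁵] = 1·(-1) − 2·7 + 3·2 = -9.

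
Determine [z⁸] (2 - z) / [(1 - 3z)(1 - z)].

The denominator gives the recurrence a_n = 4a_(n−1) − 3a_(n−2) for n ≥ 3; the numerator fixes a_0 = 2, a_1 = 7, a_2 = 22.
Iterating: 2, 7, 22, 67, 202, 607, 1822, 5467, 16402, so a_8 = 16402.

16402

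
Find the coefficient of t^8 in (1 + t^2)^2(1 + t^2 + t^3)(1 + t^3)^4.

26

(1 + t^2)^2 has coefficients 1,0,2,0,1 for degrees 0…4.
(1 + t^2 + t^3) has coefficients 1,0,1,1,0,0,0,0,0 for degrees 0…8.
Finally multiplying by (1 + t^3)^4, the product of all factors after the first has coefficients 1,0,1,5,0,4,10,0,6 for degrees 0…8.
[t^8] = 1·6 + 2·10 + 1·0 = 26.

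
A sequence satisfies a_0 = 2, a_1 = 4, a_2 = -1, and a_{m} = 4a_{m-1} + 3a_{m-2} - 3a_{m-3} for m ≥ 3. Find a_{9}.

-9211

The ordinary generating function has denominator 1 - 4y - 3y^2 + 3y^3.
Iterating the recurrence: a_0,…,a_{9} = 2, 4, -1, 2, -7, -19, -103, -448, -2044, -9211.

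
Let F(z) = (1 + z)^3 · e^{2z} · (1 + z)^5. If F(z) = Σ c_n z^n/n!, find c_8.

8546432

The EGF product rule gives c_8 = Σ_{k_1+k_2+k_3=8} C(8; k_1,k_2,k_3) · ∏ g_i(k_i), where (1+z)^3 gives the falling factorial (3)_k; e^{2z} gives (2)^k; (1+z)^5 gives the falling factorial (5)_k.
g_1(k) for k = 0…8: 1, 3, 6, 6, 0, 0, 0, 0, 0.
g_2(k) for k = 0…8: 1, 2, 4, 8, 16, 32, 64, 128, 256.
g_3(k) for k = 0…8: 1, 5, 20, 60, 120, 120, 0, 0, 0.
First combine the last two factors: h(k) = Σ_j C(k,j)·g_2(j)·g_3(k−j) for k = 0…8: 1, 7, 44, 248, 1256, 5752, 24064, 93088, 336896.
c_8 = Σ_k C(8,k)·g_1(k)·h(8−k) = 1·1·336896 + 8·3·93088 + 28·6·24064 + 56·6·5752 = 336896 + 2234112 + 4042752 + 1932672 = 8546432.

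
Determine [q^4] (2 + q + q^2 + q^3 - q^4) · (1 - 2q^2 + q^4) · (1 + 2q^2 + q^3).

(2 + q + q^2 + q^3 - q^4) has coefficients 2,1,1,1,-1 for degrees 0…4.
(1 - 2q^2 + q^4) has coefficients 1,0,-2,0,1 for degrees 0…4.
Finally multiplying by (1 + 2q^2 + q^3), the product of all factors after the first has coefficients 1,0,0,1,-3 for degrees 0…4.
[q^4] = 2·(-3) + 1·1 + 1·0 + 1·0 − 1·1 = -6.

-6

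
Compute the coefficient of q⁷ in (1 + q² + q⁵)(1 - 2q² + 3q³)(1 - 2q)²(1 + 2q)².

14

(1 + q² + q⁵) has coefficients 1,0,1,0,0,1 for degrees 0…5.
(1 - 2q² + 3q³) has coefficients 1,0,-2,3,0,0,0,0 for degrees 0…7.
Multiplying by (1 - 2q)² gives running coefficients 1,-4,2,11,-20,12,0,0 for degrees 0…7.
Finally multiplying by (1 + 2q)², the product of all factors after the first has coefficients 1,0,-10,3,32,-24,-32,48 for degrees 0…7.
[q⁷] = 1·48 + 1·(-24) + 1·(-10) = 14.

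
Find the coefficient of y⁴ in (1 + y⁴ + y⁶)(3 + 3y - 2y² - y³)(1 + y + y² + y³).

(1 + y⁴ + y⁶) has coefficients 1,0,0,0,1 for degrees 0…4.
(3 + 3y - 2y² - y³) has coefficients 3,3,-2,-1,0 for degrees 0…4.
Finally multiplying by (1 + y + y² + y³), the product of all factors after the first has coefficients 3,6,4,3,0 for degrees 0…4.
[y⁴] = 1·0 + 1·3 = 3.

3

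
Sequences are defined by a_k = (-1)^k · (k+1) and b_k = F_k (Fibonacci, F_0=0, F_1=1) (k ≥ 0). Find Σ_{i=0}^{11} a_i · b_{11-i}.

44

The convolution is the t^11 coefficient of A(t)B(t).
Σ = 1·89 − 2·55 + 3·34 − 4·21 + 5·13 − 6·8 + 7·5 − 8·3 + 9·2 − 10·1 + 11·1 − 12·0 = 44.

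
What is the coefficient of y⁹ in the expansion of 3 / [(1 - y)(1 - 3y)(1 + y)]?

Partial fractions give a closed form: a_n = (-3/4)·1^n + (27/8)·3^n + (3/8)·(-1)^n.
At n = 9: a_9 = 66429.

66429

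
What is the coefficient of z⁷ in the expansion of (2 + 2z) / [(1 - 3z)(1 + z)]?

Partial fractions give a closed form: a_n = (2)·3^n.
At n = 7: a_7 = 4374.

4374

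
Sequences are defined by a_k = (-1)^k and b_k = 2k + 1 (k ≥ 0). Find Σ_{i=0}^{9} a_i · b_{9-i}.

10

Write out a_i and b_{9-i} for i = 0,…,9 and sum the products.
Σ = 1·19 − 1·17 + 1·15 − 1·13 + 1·11 − 1·9 + 1·7 − 1·5 + 1·3 − 1·1 = 10.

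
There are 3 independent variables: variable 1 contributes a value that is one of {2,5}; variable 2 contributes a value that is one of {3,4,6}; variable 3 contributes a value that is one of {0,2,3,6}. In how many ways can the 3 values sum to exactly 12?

The generating function for the choices is (z² + z⁵)·(z³ + z⁴ + z⁶)·(1 + z² + z³ + z⁶); the count is [z¹²].
(z² + z⁵) has coefficients 0,0,1,0,0,1 for degrees 0…5.
(z³ + z⁴ + z⁶) has coefficients 0,0,0,1,1,0,1,0,0,0,0,0,0 for degrees 0…12.
Finally multiplying by (1 + z² + z³ + z⁶), the product of all factors after the first has coefficients 0,0,0,1,1,1,3,1,1,2,1,0,1 for degrees 0…12.
[z¹²] = 1·1 + 1·1 = 2.

2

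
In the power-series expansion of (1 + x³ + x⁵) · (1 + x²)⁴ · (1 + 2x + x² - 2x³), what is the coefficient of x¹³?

6

(1 + x³ + x⁵) has coefficients 1,0,0,1,0,1 for degrees 0…5.
(1 + x²)⁴ has coefficients 1,0,4,0,6,0,4,0,1,0,0,0,0,0 for degrees 0…13.
Finally multiplying by (1 + 2x + x² - 2x³), the product of all factors after the first has coefficients 1,2,5,6,10,4,10,-4,5,-6,1,-2,0,0 for degrees 0…13.
[x¹³] = 1·0 + 1·1 + 1·5 = 6.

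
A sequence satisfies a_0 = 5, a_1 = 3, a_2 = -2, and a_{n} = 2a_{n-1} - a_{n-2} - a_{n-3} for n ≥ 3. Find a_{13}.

-141

The ordinary generating function has denominator 1 - 2x + x^2 + x^3.
Iterating the recurrence: a_0,…,a_{13} = 5, 3, -2, -12, -25, -36, -35, -9, 53, 150, 256, 309, 212, -141.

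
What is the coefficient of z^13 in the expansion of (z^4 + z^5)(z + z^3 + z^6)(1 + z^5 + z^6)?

2

(z^4 + z^5) has coefficients 0,0,0,0,1,1 for degrees 0…5.
(z + z^3 + z^6) has coefficients 0,1,0,1,0,0,1,0,0,0,0,0,0,0 for degrees 0…13.
Finally multiplying by (1 + z^5 + z^6), the product of all factors after the first has coefficients 0,1,0,1,0,0,2,1,1,1,0,1,1,0 for degrees 0…13.
[z^13] = 1·1 + 1·1 = 2.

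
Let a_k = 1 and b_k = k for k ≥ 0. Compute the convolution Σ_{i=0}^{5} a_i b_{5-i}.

Write out a_i and b_{5-i} for i = 0,…,5 and sum the products.
Σ = 1·5 + 1·4 + 1·3 + 1·2 + 1·1 + 1·0 = 15.

15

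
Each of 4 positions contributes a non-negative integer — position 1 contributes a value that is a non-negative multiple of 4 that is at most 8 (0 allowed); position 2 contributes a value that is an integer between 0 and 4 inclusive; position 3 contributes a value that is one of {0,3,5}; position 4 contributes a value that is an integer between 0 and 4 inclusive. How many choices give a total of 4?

The generating function for the choices is (1 + x⁴ + x⁸)·(1 + x + x² + x³ + x⁴)·(1 + x³ + x⁵)·(1 + x + x² + x³ + x⁴); the count is [x⁴].
(1 + x⁴ + x⁸) has coefficients 1,0,0,0,1 for degrees 0…4.
(1 + x + x² + x³ + x⁴) has coefficients 1,1,1,1,1 for degrees 0…4.
Multiplying by (1 + x³ + x⁵) gives running coefficients 1,1,1,2,2 for degrees 0…4.
Finally multiplying by (1 + x + x² + x³ + x⁴), the product of all factors after the first has coefficients 1,2,3,5,7 for degrees 0…4.
[x⁴] = 1·7 + 1·1 = 8.

8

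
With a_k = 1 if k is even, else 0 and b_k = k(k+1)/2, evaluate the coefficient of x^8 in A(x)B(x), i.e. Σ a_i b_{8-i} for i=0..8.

The convolution is the x^8 coefficient of A(x)B(x).
Σ = 1·36 + 0·28 + 1·21 + 0·15 + 1·10 + 0·6 + 1·3 + 0·1 + 1·0 = 70.

70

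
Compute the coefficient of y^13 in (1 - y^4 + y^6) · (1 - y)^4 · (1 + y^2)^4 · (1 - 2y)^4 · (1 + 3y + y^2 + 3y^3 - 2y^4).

8985

(1 - y^4 + y^6) has coefficients 1,0,0,0,-1,0,1 for degrees 0…6.
(1 - y)^4 has coefficients 1,-4,6,-4,1,0,0,0,0,0,0,0,0,0 for degrees 0…13.
Multiplying by (1 + y^2)^4 gives running coefficients 1,-4,10,-20,31,-40,44,-40,31,-20,10,-4,1,0 for degrees 0…13.
Multiplying by (1 - 2y)^4 gives running coefficients 1,-12,66,-228,575,-1152,1908,-2664,3183,-3276,2898,-2196,1409,-744 for degrees 0…13.
Finally multiplying by (1 + 3y + y^2 + 3y^3 - 2y^4), the product of all factors after the first has coefficients 1,-9,31,-39,-81,567,-1789,4089,-7507,11637,-15555,18099,-18475,16533 for degrees 0…13.
[y^13] = 1·16533 − 1·11637 + 1·4089 = 8985.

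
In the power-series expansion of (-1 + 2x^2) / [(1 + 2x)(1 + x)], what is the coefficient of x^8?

-257

The denominator gives the recurrence a_n = −3a_(n−1) − 2a_(n−2) for n ≥ 3; the numerator fixes a_0 = -1, a_1 = 3, a_2 = -5.
Iterating: -1, 3, -5, 9, -17, 33, -65, 129, -257, so a_8 = -257.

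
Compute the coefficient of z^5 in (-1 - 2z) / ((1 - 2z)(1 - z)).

Partial fractions give a closed form: a_n = (-4)·2^n + (3)·1^n.
At n = 5: a_5 = -125.

-125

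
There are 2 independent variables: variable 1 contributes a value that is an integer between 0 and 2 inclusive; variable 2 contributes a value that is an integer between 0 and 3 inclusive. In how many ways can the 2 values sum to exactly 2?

The generating function for the choices is (1 + x + x^2)·(1 + x + x^2 + x^3); the count is [x^2].
(1 + x + x^2) has coefficients 1,1,1 for degrees 0…2.
(1 + x + x^2 + x^3) has coefficients 1,1,1 for degrees 0…2.
[x^2] = 1·1 + 1·1 + 1·1 = 3.

3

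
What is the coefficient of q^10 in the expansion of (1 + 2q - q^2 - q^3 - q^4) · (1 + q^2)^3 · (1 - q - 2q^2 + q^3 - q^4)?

12

(1 + 2q - q^2 - q^3 - q^4) has coefficients 1,2,-1,-1,-1 for degrees 0…4.
(1 + q^2)^3 has coefficients 1,0,3,0,3,0,1,0,0,0,0 for degrees 0…10.
Finally multiplying by (1 - q - 2q^2 + q^3 - q^4), the product of all factors after the first has coefficients 1,-1,1,-2,-4,0,-8,2,-5,1,-1 for degrees 0…10.
[q^10] = 1·(-1) + 2·1 − 1·(-5) − 1·2 − 1·(-8) = 12.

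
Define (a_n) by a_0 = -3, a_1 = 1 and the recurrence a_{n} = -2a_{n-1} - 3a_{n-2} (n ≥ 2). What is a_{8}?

61

The ordinary generating function has denominator 1 + 2t + 3t^2.
Iterating the recurrence: a_0,…,a_{8} = -3, 1, 7, -17, 13, 25, -89, 103, 61.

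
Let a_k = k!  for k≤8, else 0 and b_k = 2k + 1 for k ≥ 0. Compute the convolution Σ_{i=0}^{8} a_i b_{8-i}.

Write out a_i and b_{8-i} for i = 0,…,8 and sum the products.
Σ = 1·17 + 1·15 + 2·13 + 6·11 + 24·9 + 120·7 + 720·5 + 5040·3 + 40320·1 = 60220.

60220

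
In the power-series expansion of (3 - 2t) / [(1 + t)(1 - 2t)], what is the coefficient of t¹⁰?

1367

Partial fractions give a closed form: a_n = (5/3)·(-1)^n + (4/3)·2^n.
At n = 10: a_10 = 1367.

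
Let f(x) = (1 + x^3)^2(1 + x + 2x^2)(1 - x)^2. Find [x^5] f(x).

(1 + x^3)^2 has coefficients 1,0,0,2,0,0 for degrees 0…5.
(1 + x + 2x^2) has coefficients 1,1,2,0,0,0 for degrees 0…5.
Finally multiplying by (1 - x)^2, the product of all factors after the first has coefficients 1,-1,1,-3,2,0 for degrees 0…5.
[x^5] = 1·0 + 2·1 = 2.

2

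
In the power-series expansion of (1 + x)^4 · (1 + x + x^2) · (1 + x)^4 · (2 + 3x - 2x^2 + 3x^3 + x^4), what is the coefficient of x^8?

(1 + x)^4 has coefficients 1,4,6,4,1 for degrees 0…4.
(1 + x + x^2) has coefficients 1,1,1,0,0,0,0,0,0 for degrees 0…8.
Multiplying by (1 + x)^4 gives running coefficients 1,5,11,14,11,5,1,0,0 for degrees 0…8.
Finally multiplying by (2 + 3x - 2x^2 + 3x^3 + x^4), the product of all factors after the first has coefficients 2,13,35,54,58,53,48,40,24 for degrees 0…8.
[x^8] = 1·24 + 4·40 + 6·48 + 4·53 + 1·58 = 742.

742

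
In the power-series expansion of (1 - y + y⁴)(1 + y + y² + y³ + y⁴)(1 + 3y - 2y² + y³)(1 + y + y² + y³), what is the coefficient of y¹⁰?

8

(1 - y + y⁴) has coefficients 1,-1,0,0,1 for degrees 0…4.
(1 + y + y² + y³ + y⁴) has coefficients 1,1,1,1,1,0,0,0,0,0,0 for degrees 0…10.
Multiplying by (1 + 3y - 2y² + y³) gives running coefficients 1,4,2,3,3,2,-1,1,0,0,0 for degrees 0…10.
Finally multiplying by (1 + y + y² + y³), the product of all factors after the first has coefficients 1,5,7,10,12,10,7,5,2,0,1 for degrees 0…10.
[y¹⁰] = 1·1 − 1·0 + 1·7 = 8.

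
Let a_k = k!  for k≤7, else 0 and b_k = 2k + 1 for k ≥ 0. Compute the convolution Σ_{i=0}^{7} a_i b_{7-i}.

8072

The convolution is the x^7 coefficient of A(x)B(x).
Σ = 1·15 + 1·13 + 2·11 + 6·9 + 24·7 + 120·5 + 720·3 + 5040·1 = 8072.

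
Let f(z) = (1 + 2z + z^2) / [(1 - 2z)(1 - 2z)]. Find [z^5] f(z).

384

The denominator gives the recurrence a_n = 4a_(n−1) − 4a_(n−2) for n ≥ 3; the numerator fixes a_0 = 1, a_1 = 6, a_2 = 21.
Iterating: 1, 6, 21, 60, 156, 384, so a_5 = 384.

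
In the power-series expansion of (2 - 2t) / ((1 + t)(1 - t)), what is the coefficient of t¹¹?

-2

The denominator gives the recurrence a_n = a_(n−2) for n ≥ 3; the numerator fixes a_0 = 2, a_1 = -2, a_2 = 2.
Iterating: 2, -2, 2, -2, 2, -2, 2, -2, 2, -2, 2, -2, so a_11 = -2.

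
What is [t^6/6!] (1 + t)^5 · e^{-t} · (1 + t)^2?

-1091

The EGF product rule gives c_6 = Σ_{k_1+k_2+k_3=6} C(6; k_1,k_2,k_3) · ∏ g_i(k_i), where (1+t)^5 gives the falling factorial (5)_k; e^{-t} gives (-1)^k; (1+t)^2 gives the falling factorial (2)_k.
g_1(k) for k = 0…6: 1, 5, 20, 60, 120, 120, 0.
g_2(k) for k = 0…6: 1, -1, 1, -1, 1, -1, 1.
g_3(k) for k = 0…6: 1, 2, 2, 0, 0, 0, 0.
First combine the last two factors: h(k) = Σ_j C(k,j)·g_2(j)·g_3(k−j) for k = 0…6: 1, 1, -1, -1, 5, -11, 19.
c_6 = Σ_k C(6,k)·g_1(k)·h(6−k) = 1·1·19 + 6·5·(-11) + 15·20·5 + 20·60·(-1) + 15·120·(-1) + 6·120·1 = 19 − 330 + 1500 − 1200 − 1800 + 720 = -1091.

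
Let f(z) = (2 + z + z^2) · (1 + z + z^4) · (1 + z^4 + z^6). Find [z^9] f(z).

(2 + z + z^2) has coefficients 2,1,1 for degrees 0…2.
(1 + z + z^4) has coefficients 1,1,0,0,1,0,0,0,0,0 for degrees 0…9.
Finally multiplying by (1 + z^4 + z^6), the product of all factors after the first has coefficients 1,1,0,0,2,1,1,1,1,0 for degrees 0…9.
[z^9] = 2·0 + 1·1 + 1·1 = 2.

2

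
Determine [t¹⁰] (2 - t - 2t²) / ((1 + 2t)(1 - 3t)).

51995

The denominator gives the recurrence a_n = a_(n−1) + 6a_(n−2) for n ≥ 3; the numerator fixes a_0 = 2, a_1 = 1, a_2 = 11.
Iterating: 2, 1, 11, 17, 83, 185, 683, 1793, 5891, 16649, 51995, so a_10 = 51995.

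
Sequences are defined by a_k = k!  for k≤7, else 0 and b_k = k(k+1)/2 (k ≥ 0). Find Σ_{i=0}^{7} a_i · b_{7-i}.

Write out a_i and b_{7-i} for i = 0,…,7 and sum the products.
Σ = 1·28 + 1·21 + 2·15 + 6·10 + 24·6 + 120·3 + 720·1 + 5040·0 = 1363.

1363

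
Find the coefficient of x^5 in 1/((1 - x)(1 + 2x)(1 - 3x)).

210

The denominator gives the recurrence a_n = 2a_(n−1) + 5a_(n−2) − 6a_(n−3) for n ≥ 3; the numerator fixes a_0 = 1, a_1 = 2, a_2 = 9.
Iterating: 1, 2, 9, 22, 77, 210, so a_5 = 210.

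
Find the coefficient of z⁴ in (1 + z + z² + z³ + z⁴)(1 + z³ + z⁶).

2

(1 + z + z² + z³ + z⁴) has coefficients 1,1,1,1,1 for degrees 0…4.
(1 + z³ + z⁶) has coefficients 1,0,0,1,0 for degrees 0…4.
[z⁴] = 1·0 + 1·1 + 1·0 + 1·0 + 1·1 = 2.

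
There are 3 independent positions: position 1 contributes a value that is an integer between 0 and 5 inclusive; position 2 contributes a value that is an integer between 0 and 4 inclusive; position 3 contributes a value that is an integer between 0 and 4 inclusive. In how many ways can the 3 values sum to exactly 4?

The generating function for the choices is (1 + y + y² + y³ + y⁴ + y⁵)·(1 + y + y² + y³ + y⁴)·(1 + y + y² + y³ + y⁴); the count is [y⁴].
(1 + y + y² + y³ + y⁴ + y⁵) has coefficients 1,1,1,1,1 for degrees 0…4.
(1 + y + y² + y³ + y⁴) has coefficients 1,1,1,1,1 for degrees 0…4.
Finally multiplying by (1 + y + y² + y³ + y⁴), the product of all factors after the first has coefficients 1,2,3,4,5 for degrees 0…4.
[y⁴] = 1·5 + 1·4 + 1·3 + 1·2 + 1·1 = 15.

15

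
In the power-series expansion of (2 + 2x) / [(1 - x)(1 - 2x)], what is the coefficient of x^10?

6140

The denominator gives the recurrence a_n = 3a_(n−1) − 2a_(n−2) for n ≥ 2; the numerator fixes a_0 = 2, a_1 = 8.
Iterating: 2, 8, 20, 44, 92, 188, 380, 764, 1532, 3068, 6140, so a_10 = 6140.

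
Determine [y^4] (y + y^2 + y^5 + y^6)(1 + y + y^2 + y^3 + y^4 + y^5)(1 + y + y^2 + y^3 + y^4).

(y + y^2 + y^5 + y^6) has coefficients 0,1,1,0,0 for degrees 0…4.
(1 + y + y^2 + y^3 + y^4 + y^5) has coefficients 1,1,1,1,1 for degrees 0…4.
Finally multiplying by (1 + y + y^2 + y^3 + y^4), the product of all factors after the first has coefficients 1,2,3,4,5 for degrees 0…4.
[y^4] = 1·4 + 1·3 = 7.

7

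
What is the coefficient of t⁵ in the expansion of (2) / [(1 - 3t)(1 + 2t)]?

Partial fractions give a closed form: a_n = (6/5)·3^n + (4/5)·(-2)^n.
At n = 5: a_5 = 266.

266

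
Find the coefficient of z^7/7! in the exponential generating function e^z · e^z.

128

The EGF product rule gives c_7 = Σ_{k_1+k_2=7} C(7; k_1,k_2) · ∏ g_i(k_i), where e^z gives (1)^k; e^z gives (1)^k.
g_1(k) for k = 0…7: 1, 1, 1, 1, 1, 1, 1, 1.
g_2(k) for k = 0…7: 1, 1, 1, 1, 1, 1, 1, 1.
c_7 = Σ_k C(7,k)·g_1(k)·g_2(7−k) = 1·1·1 + 7·1·1 + 21·1·1 + 35·1·1 + 35·1·1 + 21·1·1 + 7·1·1 + 1·1·1 = 1 + 7 + 21 + 35 + 35 + 21 + 7 + 1 = 128.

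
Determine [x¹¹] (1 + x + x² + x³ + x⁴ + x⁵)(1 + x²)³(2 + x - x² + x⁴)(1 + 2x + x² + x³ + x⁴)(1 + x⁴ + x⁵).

(1 + x + x² + x³ + x⁴ + x⁵) has coefficients 1,1,1,1,1,1 for degrees 0…5.
(1 + x²)³ has coefficients 1,0,3,0,3,0,1,0,0,0,0,0 for degrees 0…11.
Multiplying by (2 + x - x² + x⁴) gives running coefficients 2,1,5,3,4,3,2,1,2,0,1,0 for degrees 0…11.
Multiplying by (1 + 2x + x² + x³ + x⁴) gives running coefficients 2,5,9,16,18,20,20,15,13,10,6,5 for degrees 0…11.
Finally multiplying by (1 + x⁴ + x⁵), the product of all factors after the first has coefficients 2,5,9,16,20,27,34,40,47,48,46,40 for degrees 0…11.
[x¹¹] = 1·40 + 1·46 + 1·48 + 1·47 + 1·40 + 1·34 = 255.

255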